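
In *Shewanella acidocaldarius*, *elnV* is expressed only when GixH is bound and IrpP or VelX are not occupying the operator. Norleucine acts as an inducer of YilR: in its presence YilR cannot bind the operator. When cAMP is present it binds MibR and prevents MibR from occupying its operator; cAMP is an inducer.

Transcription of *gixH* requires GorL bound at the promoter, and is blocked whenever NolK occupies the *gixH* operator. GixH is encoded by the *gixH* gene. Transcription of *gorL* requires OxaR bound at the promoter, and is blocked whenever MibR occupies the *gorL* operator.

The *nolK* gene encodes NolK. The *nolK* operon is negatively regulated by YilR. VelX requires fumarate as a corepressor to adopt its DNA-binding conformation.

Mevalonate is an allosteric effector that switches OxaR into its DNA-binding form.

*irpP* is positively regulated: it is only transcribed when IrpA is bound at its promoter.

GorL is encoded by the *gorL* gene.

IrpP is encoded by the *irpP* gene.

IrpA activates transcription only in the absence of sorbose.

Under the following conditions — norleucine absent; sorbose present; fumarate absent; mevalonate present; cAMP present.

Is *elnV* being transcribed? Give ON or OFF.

ON

Mevalonate is present, so OxaR is active.
cAMP is present, so MibR is inactive.
No repressor is bound and OxaR is active, so *gorL* is transcribed.
So GorL is produced and active.
Norleucine is absent, so YilR is active.
With repressor YilR bound, *nolK* is not transcribed.
So NolK is not produced.
No repressor is bound and GorL is active, so *gixH* is transcribed.
So GixH is produced and active.
Sorbose is present, so IrpA is inactive.
Required activator IrpA is absent, so *irpP* is not transcribed.
So IrpP is not produced.
Fumarate is absent, so VelX is inactive.
No repressor is bound and GixH is active, so *elnV* is transcribed.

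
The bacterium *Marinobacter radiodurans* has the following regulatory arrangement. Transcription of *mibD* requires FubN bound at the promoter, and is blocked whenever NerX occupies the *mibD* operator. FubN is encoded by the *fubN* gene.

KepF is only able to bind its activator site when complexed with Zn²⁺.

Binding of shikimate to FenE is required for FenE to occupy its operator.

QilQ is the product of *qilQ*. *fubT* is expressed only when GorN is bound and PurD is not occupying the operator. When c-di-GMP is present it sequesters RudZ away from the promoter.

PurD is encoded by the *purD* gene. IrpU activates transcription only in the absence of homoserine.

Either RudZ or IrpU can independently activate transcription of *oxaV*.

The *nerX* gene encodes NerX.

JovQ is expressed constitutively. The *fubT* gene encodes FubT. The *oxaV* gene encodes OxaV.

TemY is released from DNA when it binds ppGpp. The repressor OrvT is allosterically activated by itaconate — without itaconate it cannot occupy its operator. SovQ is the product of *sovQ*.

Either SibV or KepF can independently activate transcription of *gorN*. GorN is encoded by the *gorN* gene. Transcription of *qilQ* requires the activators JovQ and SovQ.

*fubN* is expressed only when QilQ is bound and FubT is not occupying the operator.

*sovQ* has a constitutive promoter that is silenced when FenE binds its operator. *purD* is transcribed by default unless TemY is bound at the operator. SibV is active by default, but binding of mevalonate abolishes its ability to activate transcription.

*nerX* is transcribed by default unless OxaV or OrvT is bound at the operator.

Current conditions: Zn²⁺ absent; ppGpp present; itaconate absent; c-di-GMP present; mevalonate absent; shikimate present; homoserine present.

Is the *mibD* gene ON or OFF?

OFF

JovQ is produced constitutively and is active.
Shikimate is present, so FenE is active.
With repressor FenE bound, *sovQ* is not transcribed.
So SovQ is not produced.
Required activator SovQ is absent, so *qilQ* is not transcribed.
So QilQ is not produced.
ppGpp is present, so TemY is inactive.
With no repressor bound, *purD* is transcribed.
So PurD is produced and active.
Mevalonate is absent, so SibV is active.
Zn²⁺ is absent, so KepF is inactive.
Activator SibV is present, so *gorN* is transcribed.
So GorN is produced and active.
With repressor PurD bound, *fubT* is not transcribed.
So FubT is not produced.
Required activator QilQ is absent, so *fubN* is not transcribed.
So FubN is not produced.
c-di-GMP is present, so RudZ is inactive.
Homoserine is present, so IrpU is inactive.
No activator is available at the *oxaV* promoter, so *oxaV* is not transcribed.
So OxaV is not produced.
Itaconate is absent, so OrvT is inactive.
With no repressor bound, *nerX* is transcribed.
So NerX is produced and active.
With repressor NerX bound, *mibD* is not transcribed.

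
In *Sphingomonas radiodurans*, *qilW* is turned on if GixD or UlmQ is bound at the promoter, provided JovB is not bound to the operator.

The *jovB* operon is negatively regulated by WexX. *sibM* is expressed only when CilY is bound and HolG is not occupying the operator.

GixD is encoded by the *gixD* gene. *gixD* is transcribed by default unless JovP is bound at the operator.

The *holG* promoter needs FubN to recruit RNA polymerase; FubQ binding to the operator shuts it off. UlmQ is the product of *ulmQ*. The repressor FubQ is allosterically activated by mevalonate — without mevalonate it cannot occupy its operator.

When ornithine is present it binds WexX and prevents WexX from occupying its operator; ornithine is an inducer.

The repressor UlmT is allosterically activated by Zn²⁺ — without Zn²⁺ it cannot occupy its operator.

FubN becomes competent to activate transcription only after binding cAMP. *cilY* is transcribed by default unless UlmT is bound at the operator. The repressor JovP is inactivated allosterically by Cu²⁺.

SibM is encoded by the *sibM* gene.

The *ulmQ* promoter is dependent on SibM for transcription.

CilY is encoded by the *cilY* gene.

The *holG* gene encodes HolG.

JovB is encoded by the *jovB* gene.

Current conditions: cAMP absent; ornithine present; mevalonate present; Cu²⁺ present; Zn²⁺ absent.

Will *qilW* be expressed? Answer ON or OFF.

Ornithine is present, so WexX is inactive.
With no repressor bound, *jovB* is transcribed.
So JovB is produced and active.
Cu²⁺ is present, so JovP is inactive.
With no repressor bound, *gixD* is transcribed.
So GixD is produced and active.
Zn²⁺ is absent, so UlmT is inactive.
With no repressor bound, *cilY* is transcribed.
So CilY is produced and active.
cAMP is absent, so FubN is inactive.
Mevalonate is present, so FubQ is active.
With repressor FubQ bound, *holG* is not transcribed.
So HolG is not produced.
No repressor is bound and CilY is active, so *sibM* is transcribed.
So SibM is produced and active.
No repressor is bound and SibM is active, so *ulmQ* is transcribed.
So UlmQ is produced and active.
With repressor JovB bound, *qilW* is not transcribed.

OFF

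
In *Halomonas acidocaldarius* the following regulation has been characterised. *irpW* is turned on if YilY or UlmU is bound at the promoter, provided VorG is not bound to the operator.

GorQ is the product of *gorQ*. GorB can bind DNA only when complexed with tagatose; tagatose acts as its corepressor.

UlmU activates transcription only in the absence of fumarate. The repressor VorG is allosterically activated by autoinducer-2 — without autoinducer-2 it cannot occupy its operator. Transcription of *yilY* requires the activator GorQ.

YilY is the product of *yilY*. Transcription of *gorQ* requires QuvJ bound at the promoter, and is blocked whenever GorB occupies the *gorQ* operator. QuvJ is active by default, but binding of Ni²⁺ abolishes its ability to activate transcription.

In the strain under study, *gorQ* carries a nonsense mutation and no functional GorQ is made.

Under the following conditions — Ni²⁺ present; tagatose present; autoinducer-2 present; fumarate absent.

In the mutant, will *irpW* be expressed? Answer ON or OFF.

OFF

GorQ is non-functional in this strain, so it has no effect.
Required activator GorQ is absent, so *yilY* is not transcribed.
So YilY is not produced.
Autoinducer-2 is present, so VorG is active.
Fumarate is absent, so UlmU is active.
With repressor VorG bound, *irpW* is not transcribed.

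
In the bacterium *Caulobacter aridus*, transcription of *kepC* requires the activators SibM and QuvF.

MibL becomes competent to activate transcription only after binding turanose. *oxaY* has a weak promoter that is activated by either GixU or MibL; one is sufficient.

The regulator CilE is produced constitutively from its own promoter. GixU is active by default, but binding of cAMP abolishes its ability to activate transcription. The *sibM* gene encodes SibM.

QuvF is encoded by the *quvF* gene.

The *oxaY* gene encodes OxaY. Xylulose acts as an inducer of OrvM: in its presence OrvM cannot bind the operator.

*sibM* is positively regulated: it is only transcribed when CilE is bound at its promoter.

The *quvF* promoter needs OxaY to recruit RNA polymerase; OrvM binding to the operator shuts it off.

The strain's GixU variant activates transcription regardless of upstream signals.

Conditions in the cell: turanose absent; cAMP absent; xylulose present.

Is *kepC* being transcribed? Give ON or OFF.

ON

CilE is produced constitutively and is active.
No repressor is bound and CilE is active, so *sibM* is transcribed.
So SibM is produced and active.
Xylulose is present, so OrvM is inactive.
GixU is constitutively active in this strain.
Turanose is absent, so MibL is inactive.
Activator GixU is present, so *oxaY* is transcribed.
So OxaY is produced and active.
No repressor is bound and OxaY is active, so *quvF* is transcribed.
So QuvF is produced and active.
No repressor is bound and SibM and QuvF are active, so *kepC* is transcribed.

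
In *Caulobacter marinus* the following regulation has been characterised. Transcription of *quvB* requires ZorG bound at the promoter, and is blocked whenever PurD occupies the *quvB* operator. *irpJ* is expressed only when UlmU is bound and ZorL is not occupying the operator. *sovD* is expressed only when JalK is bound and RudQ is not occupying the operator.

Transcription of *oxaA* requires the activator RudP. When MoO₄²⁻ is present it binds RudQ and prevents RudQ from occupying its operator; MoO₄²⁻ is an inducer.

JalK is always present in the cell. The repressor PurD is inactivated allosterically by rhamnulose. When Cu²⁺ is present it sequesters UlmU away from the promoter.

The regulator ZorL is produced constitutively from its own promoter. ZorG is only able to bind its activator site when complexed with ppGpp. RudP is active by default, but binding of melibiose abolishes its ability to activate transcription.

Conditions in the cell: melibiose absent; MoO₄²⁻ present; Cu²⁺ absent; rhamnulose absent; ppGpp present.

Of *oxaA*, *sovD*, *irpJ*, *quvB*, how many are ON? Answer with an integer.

Melibiose is absent, so RudP is active.
No repressor is bound and RudP is active, so *oxaA* is transcribed.
→ *oxaA* is ON.
MoO₄²⁻ is present, so RudQ is inactive.
JalK is produced constitutively and is active.
No repressor is bound and JalK is active, so *sovD* is transcribed.
→ *sovD* is ON.
ZorL is produced constitutively and is active.
Cu²⁺ is absent, so UlmU is active.
With repressor ZorL bound, *irpJ* is not transcribed.
→ *irpJ* is OFF.
ppGpp is present, so ZorG is active.
Rhamnulose is absent, so PurD is active.
With repressor PurD bound, *quvB* is not transcribed.
→ *quvB* is OFF.
2 of the 4 genes are transcribed.

2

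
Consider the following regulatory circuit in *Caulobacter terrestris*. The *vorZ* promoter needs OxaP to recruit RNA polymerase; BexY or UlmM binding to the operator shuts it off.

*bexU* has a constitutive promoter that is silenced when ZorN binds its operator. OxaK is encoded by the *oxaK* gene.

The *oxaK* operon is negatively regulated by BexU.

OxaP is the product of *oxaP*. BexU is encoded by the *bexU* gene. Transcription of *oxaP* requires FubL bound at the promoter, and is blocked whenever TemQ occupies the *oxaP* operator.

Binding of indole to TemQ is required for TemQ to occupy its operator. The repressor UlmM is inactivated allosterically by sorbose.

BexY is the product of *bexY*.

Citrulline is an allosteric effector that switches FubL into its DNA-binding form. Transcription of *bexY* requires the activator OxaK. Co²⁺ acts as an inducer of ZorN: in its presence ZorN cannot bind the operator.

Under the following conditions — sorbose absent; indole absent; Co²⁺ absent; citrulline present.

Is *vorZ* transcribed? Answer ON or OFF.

OFF

Co²⁺ is absent, so ZorN is active.
With repressor ZorN bound, *bexU* is not transcribed.
So BexU is not produced.
With no repressor bound, *oxaK* is transcribed.
So OxaK is produced and active.
No repressor is bound and OxaK is active, so *bexY* is transcribed.
So BexY is produced and active.
Indole is absent, so TemQ is inactive.
Citrulline is present, so FubL is active.
No repressor is bound and FubL is active, so *oxaP* is transcribed.
So OxaP is produced and active.
Sorbose is absent, so UlmM is active.
With repressor BexY bound, *vorZ* is not transcribed.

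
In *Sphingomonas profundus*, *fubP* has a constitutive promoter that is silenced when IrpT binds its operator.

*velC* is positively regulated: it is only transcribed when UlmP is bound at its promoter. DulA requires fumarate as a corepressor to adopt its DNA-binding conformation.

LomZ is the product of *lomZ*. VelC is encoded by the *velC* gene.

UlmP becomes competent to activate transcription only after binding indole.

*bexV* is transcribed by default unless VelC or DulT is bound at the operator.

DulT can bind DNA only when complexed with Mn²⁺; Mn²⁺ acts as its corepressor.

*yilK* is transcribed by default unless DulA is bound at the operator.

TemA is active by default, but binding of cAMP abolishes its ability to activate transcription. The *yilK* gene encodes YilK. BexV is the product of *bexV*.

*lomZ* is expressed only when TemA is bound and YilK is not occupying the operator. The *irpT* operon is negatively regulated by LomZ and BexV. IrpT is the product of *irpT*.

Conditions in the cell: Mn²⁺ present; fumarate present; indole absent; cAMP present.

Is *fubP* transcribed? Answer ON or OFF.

Fumarate is present, so DulA is active.
With repressor DulA bound, *yilK* is not transcribed.
So YilK is not produced.
cAMP is present, so TemA is inactive.
Required activator TemA is absent, so *lomZ* is not transcribed.
So LomZ is not produced.
Indole is absent, so UlmP is inactive.
Required activator UlmP is absent, so *velC* is not transcribed.
So VelC is not produced.
Mn²⁺ is present, so DulT is active.
With repressor DulT bound, *bexV* is not transcribed.
So BexV is not produced.
With no repressor bound, *irpT* is transcribed.
So IrpT is produced and active.
With repressor IrpT bound, *fubP* is not transcribed.

OFF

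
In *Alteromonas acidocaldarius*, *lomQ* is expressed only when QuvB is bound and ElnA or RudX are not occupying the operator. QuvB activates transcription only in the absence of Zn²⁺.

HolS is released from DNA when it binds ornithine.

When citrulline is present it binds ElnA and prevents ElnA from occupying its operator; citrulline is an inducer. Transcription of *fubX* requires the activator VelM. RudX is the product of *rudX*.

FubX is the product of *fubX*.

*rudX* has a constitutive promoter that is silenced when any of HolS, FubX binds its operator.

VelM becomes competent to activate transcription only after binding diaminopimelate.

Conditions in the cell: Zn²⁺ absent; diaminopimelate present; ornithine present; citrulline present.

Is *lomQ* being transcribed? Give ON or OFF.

Citrulline is present, so ElnA is inactive.
Ornithine is present, so HolS is inactive.
Diaminopimelate is present, so VelM is active.
No repressor is bound and VelM is active, so *fubX* is transcribed.
So FubX is produced and active.
With repressor FubX bound, *rudX* is not transcribed.
So RudX is not produced.
Zn²⁺ is absent, so QuvB is active.
No repressor is bound and QuvB is active, so *lomQ* is transcribed.

ON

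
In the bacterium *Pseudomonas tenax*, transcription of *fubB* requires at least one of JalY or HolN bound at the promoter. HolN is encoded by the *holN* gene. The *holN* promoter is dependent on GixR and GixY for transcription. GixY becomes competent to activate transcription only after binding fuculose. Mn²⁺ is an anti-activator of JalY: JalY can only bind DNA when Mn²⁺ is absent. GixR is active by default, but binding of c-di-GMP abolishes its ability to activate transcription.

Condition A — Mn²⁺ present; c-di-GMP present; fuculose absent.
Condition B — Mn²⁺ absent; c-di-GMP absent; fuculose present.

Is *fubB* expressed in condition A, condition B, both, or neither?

Condition A:
Mn²⁺ is present, so JalY is inactive.
c-di-GMP is present, so GixR is inactive.
Fuculose is absent, so GixY is inactive.
Required activator GixR is absent, so *holN* is not transcribed.
So HolN is not produced.
No activator is available at the *fubB* promoter, so *fubB* is not transcribed.
→ *fubB* is OFF in A.
Condition B:
Mn²⁺ is absent, so JalY is active.
c-di-GMP is absent, so GixR is active.
Fuculose is present, so GixY is active.
No repressor is bound and GixR and GixY are active, so *holN* is transcribed.
So HolN is produced and active.
Activator JalY is present, so *fubB* is transcribed.
→ *fubB* is ON in B.

B only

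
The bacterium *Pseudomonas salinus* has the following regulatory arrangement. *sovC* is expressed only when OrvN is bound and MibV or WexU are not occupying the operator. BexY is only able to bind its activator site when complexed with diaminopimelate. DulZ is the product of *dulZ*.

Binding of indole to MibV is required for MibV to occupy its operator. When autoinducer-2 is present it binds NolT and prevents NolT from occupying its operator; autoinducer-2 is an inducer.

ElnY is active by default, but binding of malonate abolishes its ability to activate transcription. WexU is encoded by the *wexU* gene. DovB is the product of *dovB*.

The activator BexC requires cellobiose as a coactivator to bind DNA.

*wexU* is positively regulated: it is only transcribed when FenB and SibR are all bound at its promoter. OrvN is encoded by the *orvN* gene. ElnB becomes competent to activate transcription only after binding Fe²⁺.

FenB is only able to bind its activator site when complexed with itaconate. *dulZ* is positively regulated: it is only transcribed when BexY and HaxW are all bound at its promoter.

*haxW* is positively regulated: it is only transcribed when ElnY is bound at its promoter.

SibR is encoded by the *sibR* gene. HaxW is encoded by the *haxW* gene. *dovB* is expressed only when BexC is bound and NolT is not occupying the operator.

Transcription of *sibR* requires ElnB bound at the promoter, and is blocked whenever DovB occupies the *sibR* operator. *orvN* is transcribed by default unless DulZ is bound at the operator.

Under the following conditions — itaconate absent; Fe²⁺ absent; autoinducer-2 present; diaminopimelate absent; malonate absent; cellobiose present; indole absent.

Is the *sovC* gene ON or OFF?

ON

Diaminopimelate is absent, so BexY is inactive.
Malonate is absent, so ElnY is active.
No repressor is bound and ElnY is active, so *haxW* is transcribed.
So HaxW is produced and active.
Required activator BexY is absent, so *dulZ* is not transcribed.
So DulZ is not produced.
With no repressor bound, *orvN* is transcribed.
So OrvN is produced and active.
Indole is absent, so MibV is inactive.
Itaconate is absent, so FenB is inactive.
Fe²⁺ is absent, so ElnB is inactive.
Autoinducer-2 is present, so NolT is inactive.
Cellobiose is present, so BexC is active.
No repressor is bound and BexC is active, so *dovB* is transcribed.
So DovB is produced and active.
With repressor DovB bound, *sibR* is not transcribed.
So SibR is not produced.
Required activator FenB is absent, so *wexU* is not transcribed.
So WexU is not produced.
No repressor is bound and OrvN is active, so *sovC* is transcribed.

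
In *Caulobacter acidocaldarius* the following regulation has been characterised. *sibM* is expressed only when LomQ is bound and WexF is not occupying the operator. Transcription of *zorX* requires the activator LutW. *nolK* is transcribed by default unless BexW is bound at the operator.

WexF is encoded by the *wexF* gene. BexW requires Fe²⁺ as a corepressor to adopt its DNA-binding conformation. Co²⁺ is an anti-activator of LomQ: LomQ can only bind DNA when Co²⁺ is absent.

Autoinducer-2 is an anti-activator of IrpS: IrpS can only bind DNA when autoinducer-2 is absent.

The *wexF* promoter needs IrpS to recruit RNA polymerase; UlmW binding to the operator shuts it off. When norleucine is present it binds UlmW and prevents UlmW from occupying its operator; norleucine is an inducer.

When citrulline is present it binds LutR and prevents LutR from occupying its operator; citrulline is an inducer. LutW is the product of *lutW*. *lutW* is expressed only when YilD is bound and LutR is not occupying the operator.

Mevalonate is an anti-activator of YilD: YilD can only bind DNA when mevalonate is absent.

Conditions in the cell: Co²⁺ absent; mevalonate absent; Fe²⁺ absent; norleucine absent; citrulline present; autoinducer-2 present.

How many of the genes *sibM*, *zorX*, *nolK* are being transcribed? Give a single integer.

3

Co²⁺ is absent, so LomQ is active.
Autoinducer-2 is present, so IrpS is inactive.
Norleucine is absent, so UlmW is active.
With repressor UlmW bound, *wexF* is not transcribed.
So WexF is not produced.
No repressor is bound and LomQ is active, so *sibM* is transcribed.
→ *sibM* is ON.
Mevalonate is absent, so YilD is active.
Citrulline is present, so LutR is inactive.
No repressor is bound and YilD is active, so *lutW* is transcribed.
So LutW is produced and active.
No repressor is bound and LutW is active, so *zorX* is transcribed.
→ *zorX* is ON.
Fe²⁺ is absent, so BexW is inactive.
With no repressor bound, *nolK* is transcribed.
→ *nolK* is ON.
3 of the 3 genes are transcribed.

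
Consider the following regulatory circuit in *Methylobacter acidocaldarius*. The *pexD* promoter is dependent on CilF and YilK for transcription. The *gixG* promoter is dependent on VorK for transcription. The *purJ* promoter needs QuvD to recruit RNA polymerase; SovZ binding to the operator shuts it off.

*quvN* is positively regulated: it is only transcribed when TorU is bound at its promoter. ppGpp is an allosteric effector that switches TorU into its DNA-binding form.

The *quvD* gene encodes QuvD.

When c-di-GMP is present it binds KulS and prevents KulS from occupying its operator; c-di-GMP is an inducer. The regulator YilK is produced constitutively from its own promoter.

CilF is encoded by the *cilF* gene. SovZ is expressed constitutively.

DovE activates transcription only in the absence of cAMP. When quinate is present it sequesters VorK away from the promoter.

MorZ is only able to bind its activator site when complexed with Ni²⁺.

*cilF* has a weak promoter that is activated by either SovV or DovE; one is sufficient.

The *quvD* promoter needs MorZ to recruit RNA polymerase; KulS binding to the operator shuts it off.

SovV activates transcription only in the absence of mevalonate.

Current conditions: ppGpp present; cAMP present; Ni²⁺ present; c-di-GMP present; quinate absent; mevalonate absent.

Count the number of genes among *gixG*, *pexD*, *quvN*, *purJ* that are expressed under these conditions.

3

Quinate is absent, so VorK is active.
No repressor is bound and VorK is active, so *gixG* is transcribed.
→ *gixG* is ON.
Mevalonate is absent, so SovV is active.
cAMP is present, so DovE is inactive.
Activator SovV is present, so *cilF* is transcribed.
So CilF is produced and active.
YilK is produced constitutively and is active.
No repressor is bound and CilF and YilK are active, so *pexD* is transcribed.
→ *pexD* is ON.
ppGpp is present, so TorU is active.
No repressor is bound and TorU is active, so *quvN* is transcribed.
→ *quvN* is ON.
SovZ is produced constitutively and is active.
Ni²⁺ is present, so MorZ is active.
c-di-GMP is present, so KulS is inactive.
No repressor is bound and MorZ is active, so *quvD* is transcribed.
So QuvD is produced and active.
With repressor SovZ bound, *purJ* is not transcribed.
→ *purJ* is OFF.
3 of the 4 genes are transcribed.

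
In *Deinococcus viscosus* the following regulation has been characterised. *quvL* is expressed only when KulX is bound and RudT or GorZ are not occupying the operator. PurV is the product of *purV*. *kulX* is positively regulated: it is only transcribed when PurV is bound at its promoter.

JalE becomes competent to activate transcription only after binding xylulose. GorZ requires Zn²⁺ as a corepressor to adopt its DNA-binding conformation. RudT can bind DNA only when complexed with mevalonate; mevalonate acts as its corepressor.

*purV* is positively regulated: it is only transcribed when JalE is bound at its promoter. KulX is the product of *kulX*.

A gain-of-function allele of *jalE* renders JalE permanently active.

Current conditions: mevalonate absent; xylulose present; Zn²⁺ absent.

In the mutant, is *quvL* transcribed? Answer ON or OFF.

ON

Mevalonate is absent, so RudT is inactive.
JalE is constitutively active in this strain.
No repressor is bound and JalE is active, so *purV* is transcribed.
So PurV is produced and active.
No repressor is bound and PurV is active, so *kulX* is transcribed.
So KulX is produced and active.
Zn²⁺ is absent, so GorZ is inactive.
No repressor is bound and KulX is active, so *quvL* is transcribed.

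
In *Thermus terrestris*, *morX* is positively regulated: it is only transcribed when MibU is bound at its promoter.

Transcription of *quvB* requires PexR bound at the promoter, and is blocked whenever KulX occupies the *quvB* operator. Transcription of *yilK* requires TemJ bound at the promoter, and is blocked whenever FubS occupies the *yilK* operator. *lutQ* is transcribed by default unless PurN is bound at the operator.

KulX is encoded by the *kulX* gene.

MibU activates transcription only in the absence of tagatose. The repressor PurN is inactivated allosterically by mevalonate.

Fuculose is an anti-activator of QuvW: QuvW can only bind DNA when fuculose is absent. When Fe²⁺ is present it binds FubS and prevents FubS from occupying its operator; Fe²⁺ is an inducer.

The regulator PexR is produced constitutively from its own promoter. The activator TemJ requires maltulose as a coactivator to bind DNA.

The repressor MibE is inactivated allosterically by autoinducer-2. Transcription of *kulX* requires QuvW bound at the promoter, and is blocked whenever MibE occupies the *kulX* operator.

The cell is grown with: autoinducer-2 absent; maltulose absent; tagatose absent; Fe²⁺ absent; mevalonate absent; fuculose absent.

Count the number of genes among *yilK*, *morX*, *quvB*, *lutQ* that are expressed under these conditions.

Maltulose is absent, so TemJ is inactive.
Fe²⁺ is absent, so FubS is active.
With repressor FubS bound, *yilK* is not transcribed.
→ *yilK* is OFF.
Tagatose is absent, so MibU is active.
No repressor is bound and MibU is active, so *morX* is transcribed.
→ *morX* is ON.
Autoinducer-2 is absent, so MibE is active.
Fuculose is absent, so QuvW is active.
With repressor MibE bound, *kulX* is not transcribed.
So KulX is not produced.
PexR is produced constitutively and is active.
No repressor is bound and PexR is active, so *quvB* is transcribed.
→ *quvB* is ON.
Mevalonate is absent, so PurN is active.
With repressor PurN bound, *lutQ* is not transcribed.
→ *lutQ* is OFF.
2 of the 4 genes are transcribed.

2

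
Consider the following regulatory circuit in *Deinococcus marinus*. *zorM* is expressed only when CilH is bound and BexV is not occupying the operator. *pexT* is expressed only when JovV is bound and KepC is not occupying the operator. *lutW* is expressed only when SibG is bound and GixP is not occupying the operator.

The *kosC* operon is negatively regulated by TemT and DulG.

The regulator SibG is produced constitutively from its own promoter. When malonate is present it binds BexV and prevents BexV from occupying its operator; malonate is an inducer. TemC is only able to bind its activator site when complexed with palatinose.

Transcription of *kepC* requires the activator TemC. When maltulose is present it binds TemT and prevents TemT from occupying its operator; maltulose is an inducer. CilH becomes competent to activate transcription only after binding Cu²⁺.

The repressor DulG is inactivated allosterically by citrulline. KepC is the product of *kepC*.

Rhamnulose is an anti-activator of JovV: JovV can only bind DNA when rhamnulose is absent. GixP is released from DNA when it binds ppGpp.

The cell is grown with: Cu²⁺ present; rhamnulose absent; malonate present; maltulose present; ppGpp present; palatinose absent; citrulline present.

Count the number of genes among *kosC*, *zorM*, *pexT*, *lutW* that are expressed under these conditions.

Maltulose is present, so TemT is inactive.
Citrulline is present, so DulG is inactive.
With no repressor bound, *kosC* is transcribed.
→ *kosC* is ON.
Malonate is present, so BexV is inactive.
Cu²⁺ is present, so CilH is active.
No repressor is bound and CilH is active, so *zorM* is transcribed.
→ *zorM* is ON.
Rhamnulose is absent, so JovV is active.
Palatinose is absent, so TemC is inactive.
Required activator TemC is absent, so *kepC* is not transcribed.
So KepC is not produced.
No repressor is bound and JovV is active, so *pexT* is transcribed.
→ *pexT* is ON.
SibG is produced constitutively and is active.
ppGpp is present, so GixP is inactive.
No repressor is bound and SibG is active, so *lutW* is transcribed.
→ *lutW* is ON.
4 of the 4 genes are transcribed.

4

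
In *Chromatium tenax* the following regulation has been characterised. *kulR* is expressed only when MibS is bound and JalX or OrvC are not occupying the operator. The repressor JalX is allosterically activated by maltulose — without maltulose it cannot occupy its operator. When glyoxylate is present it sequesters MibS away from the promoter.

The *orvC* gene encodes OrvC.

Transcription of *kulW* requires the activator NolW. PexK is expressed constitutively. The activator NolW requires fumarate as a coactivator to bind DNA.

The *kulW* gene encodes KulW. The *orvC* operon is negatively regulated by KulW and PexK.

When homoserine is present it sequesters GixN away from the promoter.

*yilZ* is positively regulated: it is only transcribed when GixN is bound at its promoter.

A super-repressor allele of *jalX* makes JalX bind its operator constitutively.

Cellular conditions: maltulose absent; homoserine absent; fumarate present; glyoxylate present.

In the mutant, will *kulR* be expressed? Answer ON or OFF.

OFF

JalX is constitutively active in this strain.
Glyoxylate is present, so MibS is inactive.
Fumarate is present, so NolW is active.
No repressor is bound and NolW is active, so *kulW* is transcribed.
So KulW is produced and active.
PexK is produced constitutively and is active.
With repressor KulW bound, *orvC* is not transcribed.
So OrvC is not produced.
With repressor JalX bound, *kulR* is not transcribed.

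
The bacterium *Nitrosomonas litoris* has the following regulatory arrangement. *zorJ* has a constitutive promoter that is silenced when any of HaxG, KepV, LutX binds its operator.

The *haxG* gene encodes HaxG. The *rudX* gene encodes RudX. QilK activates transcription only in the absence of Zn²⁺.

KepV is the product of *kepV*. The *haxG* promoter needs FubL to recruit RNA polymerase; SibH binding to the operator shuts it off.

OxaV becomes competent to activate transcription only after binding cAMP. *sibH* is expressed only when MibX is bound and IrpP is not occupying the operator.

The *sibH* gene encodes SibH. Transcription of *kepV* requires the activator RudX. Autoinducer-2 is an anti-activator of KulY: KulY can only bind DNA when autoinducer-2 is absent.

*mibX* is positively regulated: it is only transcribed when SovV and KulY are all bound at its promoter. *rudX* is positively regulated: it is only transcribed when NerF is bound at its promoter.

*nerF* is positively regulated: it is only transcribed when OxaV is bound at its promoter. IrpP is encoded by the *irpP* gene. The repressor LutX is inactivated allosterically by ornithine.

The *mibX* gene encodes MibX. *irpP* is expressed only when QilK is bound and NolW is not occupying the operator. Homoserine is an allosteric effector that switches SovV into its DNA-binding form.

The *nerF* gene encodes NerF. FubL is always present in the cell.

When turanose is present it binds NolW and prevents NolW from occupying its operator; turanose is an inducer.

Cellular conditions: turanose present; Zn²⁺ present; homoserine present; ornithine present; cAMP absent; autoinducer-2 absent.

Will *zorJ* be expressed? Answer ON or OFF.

FubL is produced constitutively and is active.
Homoserine is present, so SovV is active.
Autoinducer-2 is absent, so KulY is active.
No repressor is bound and SovV and KulY are active, so *mibX* is transcribed.
So MibX is produced and active.
Zn²⁺ is present, so QilK is inactive.
Turanose is present, so NolW is inactive.
Required activator QilK is absent, so *irpP* is not transcribed.
So IrpP is not produced.
No repressor is bound and MibX is active, so *sibH* is transcribed.
So SibH is produced and active.
With repressor SibH bound, *haxG* is not transcribed.
So HaxG is not produced.
cAMP is absent, so OxaV is inactive.
Required activator OxaV is absent, so *nerF* is not transcribed.
So NerF is not produced.
Required activator NerF is absent, so *rudX* is not transcribed.
So RudX is not produced.
Required activator RudX is absent, so *kepV* is not transcribed.
So KepV is not produced.
Ornithine is present, so LutX is inactive.
With no repressor bound, *zorJ* is transcribed.

ON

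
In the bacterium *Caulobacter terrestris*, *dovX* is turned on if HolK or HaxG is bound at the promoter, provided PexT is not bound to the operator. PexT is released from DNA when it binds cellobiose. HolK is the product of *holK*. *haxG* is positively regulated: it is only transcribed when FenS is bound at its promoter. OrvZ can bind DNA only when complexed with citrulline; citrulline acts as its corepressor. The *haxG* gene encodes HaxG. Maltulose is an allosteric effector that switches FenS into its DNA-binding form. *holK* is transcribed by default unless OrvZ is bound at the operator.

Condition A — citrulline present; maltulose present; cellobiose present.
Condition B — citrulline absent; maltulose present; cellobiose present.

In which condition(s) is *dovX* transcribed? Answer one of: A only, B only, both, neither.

Condition A:
Citrulline is present, so OrvZ is active.
With repressor OrvZ bound, *holK* is not transcribed.
So HolK is not produced.
Maltulose is present, so FenS is active.
No repressor is bound and FenS is active, so *haxG* is transcribed.
So HaxG is produced and active.
Cellobiose is present, so PexT is inactive.
Activator HaxG is present, so *dovX* is transcribed.
→ *dovX* is ON in A.
Condition B:
Citrulline is absent, so OrvZ is inactive.
With no repressor bound, *holK* is transcribed.
So HolK is produced and active.
Maltulose is present, so FenS is active.
No repressor is bound and FenS is active, so *haxG* is transcribed.
So HaxG is produced and active.
Cellobiose is present, so PexT is inactive.
Activator HolK is present, so *dovX* is transcribed.
→ *dovX* is ON in B.

both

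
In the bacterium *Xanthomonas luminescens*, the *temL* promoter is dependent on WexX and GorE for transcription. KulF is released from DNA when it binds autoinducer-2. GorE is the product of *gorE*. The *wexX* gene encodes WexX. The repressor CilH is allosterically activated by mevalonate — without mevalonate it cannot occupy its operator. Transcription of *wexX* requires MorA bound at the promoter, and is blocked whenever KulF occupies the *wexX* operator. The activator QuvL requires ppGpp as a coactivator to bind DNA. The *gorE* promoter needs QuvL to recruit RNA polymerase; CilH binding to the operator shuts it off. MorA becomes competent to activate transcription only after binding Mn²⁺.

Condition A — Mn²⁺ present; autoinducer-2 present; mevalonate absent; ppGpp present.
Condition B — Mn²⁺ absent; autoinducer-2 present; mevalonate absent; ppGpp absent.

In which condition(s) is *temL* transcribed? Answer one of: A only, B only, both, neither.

Condition A:
Mn²⁺ is present, so MorA is active.
Autoinducer-2 is present, so KulF is inactive.
No repressor is bound and MorA is active, so *wexX* is transcribed.
So WexX is produced and active.
Mevalonate is absent, so CilH is inactive.
ppGpp is present, so QuvL is active.
No repressor is bound and QuvL is active, so *gorE* is transcribed.
So GorE is produced and active.
No repressor is bound and WexX and GorE are active, so *temL* is transcribed.
→ *temL* is ON in A.
Condition B:
Mn²⁺ is absent, so MorA is inactive.
Autoinducer-2 is present, so KulF is inactive.
Required activator MorA is absent, so *wexX* is not transcribed.
So WexX is not produced.
Mevalonate is absent, so CilH is inactive.
ppGpp is absent, so QuvL is inactive.
Required activator QuvL is absent, so *gorE* is not transcribed.
So GorE is not produced.
Required activator WexX is absent, so *temL* is not transcribed.
→ *temL* is OFF in B.

A only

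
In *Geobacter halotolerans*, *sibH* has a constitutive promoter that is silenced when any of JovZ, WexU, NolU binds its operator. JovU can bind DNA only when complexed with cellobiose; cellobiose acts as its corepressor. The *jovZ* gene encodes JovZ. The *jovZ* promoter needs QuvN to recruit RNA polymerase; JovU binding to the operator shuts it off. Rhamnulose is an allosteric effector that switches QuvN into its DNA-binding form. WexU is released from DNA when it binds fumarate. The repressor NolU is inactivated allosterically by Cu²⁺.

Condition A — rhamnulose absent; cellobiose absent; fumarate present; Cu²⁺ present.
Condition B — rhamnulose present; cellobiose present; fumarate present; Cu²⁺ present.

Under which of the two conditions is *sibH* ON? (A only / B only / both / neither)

both

Condition A:
Rhamnulose is absent, so QuvN is inactive.
Cellobiose is absent, so JovU is inactive.
Required activator QuvN is absent, so *jovZ* is not transcribed.
So JovZ is not produced.
Fumarate is present, so WexU is inactive.
Cu²⁺ is present, so NolU is inactive.
With no repressor bound, *sibH* is transcribed.
→ *sibH* is ON in A.
Condition B:
Rhamnulose is present, so QuvN is active.
Cellobiose is present, so JovU is active.
With repressor JovU bound, *jovZ* is not transcribed.
So JovZ is not produced.
Fumarate is present, so WexU is inactive.
Cu²⁺ is present, so NolU is inactive.
With no repressor bound, *sibH* is transcribed.
→ *sibH* is ON in B.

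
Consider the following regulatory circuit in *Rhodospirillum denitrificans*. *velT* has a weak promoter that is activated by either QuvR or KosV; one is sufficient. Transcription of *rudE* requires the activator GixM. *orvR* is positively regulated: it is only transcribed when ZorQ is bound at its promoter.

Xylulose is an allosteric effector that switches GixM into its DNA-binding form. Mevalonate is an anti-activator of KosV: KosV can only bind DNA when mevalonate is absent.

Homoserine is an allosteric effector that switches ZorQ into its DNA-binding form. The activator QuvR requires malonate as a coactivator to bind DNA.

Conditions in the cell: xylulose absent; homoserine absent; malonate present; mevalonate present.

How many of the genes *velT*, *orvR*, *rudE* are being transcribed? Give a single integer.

Malonate is present, so QuvR is active.
Mevalonate is present, so KosV is inactive.
Activator QuvR is present, so *velT* is transcribed.
→ *velT* is ON.
Homoserine is absent, so ZorQ is inactive.
Required activator ZorQ is absent, so *orvR* is not transcribed.
→ *orvR* is OFF.
Xylulose is absent, so GixM is inactive.
Required activator GixM is absent, so *rudE* is not transcribed.
→ *rudE* is OFF.
1 of the 3 genes is transcribed.

1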